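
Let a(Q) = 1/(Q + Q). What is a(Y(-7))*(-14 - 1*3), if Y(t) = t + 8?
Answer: -17/2 ≈ -8.5000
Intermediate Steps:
Y(t) = 8 + t
a(Q) = 1/(2*Q)
a(Y(-7))*(-14 - 1*3) = (1/(2*(8 - 7)))*(-14 - 1*3) = ((½)/1)*(-14 - 3) = ((½)*1)*(-17) = (½)*(-17) = -17/2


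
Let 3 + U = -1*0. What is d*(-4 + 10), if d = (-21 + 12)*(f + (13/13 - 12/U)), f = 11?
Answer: -864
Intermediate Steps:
U = -3 (U = -3 - 1*0 = -3 + 0 = -3)
d = -144 (d = (-21 + 12)*(11 + (13/13 - 12/(-3))) = -9*(11 + (13*(1/13) - 12*(-⅓))) = -9*(11 + (1 + 4)) = -9*(11 + 5) = -9*16 = -144)
d*(-4 + 10) = -144*(-4 + 10) = -144*6 = -864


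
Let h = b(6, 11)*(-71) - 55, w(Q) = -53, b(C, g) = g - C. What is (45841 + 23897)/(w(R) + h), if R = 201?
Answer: -69738/463 ≈ -150.62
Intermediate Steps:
h = -410 (h = (11 - 1*6)*(-71) - 55 = (11 - 6)*(-71) - 55 = 5*(-71) - 55 = -355 - 55 = -410)
(45841 + 23897)/(w(R) + h) = (45841 + 23897)/(-53 - 410) = 69738/(-463) = 69738*(-1/463) = -69738/463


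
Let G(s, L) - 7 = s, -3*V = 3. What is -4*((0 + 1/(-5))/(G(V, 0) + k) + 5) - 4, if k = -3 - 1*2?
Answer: -116/5 ≈ -23.200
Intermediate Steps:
V = -1 (V = -⅓*3 = -1)
G(s, L) = 7 + s
k = -5 (k = -3 - 2 = -5)
-4*((0 + 1/(-5))/(G(V, 0) + k) + 5) - 4 = -4*((0 + 1/(-5))/((7 - 1) - 5) + 5) - 4 = -4*((0 - ⅕)/(6 - 5) + 5) - 4 = -4*(-⅕/1 + 5) - 4 = -4*(-⅕*1 + 5) - 4 = -4*(-⅕ + 5) - 4 = -4*24/5 - 4 = -96/5 - 4 = -116/5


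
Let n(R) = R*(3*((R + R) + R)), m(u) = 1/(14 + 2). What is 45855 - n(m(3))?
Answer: 11738871/256 ≈ 45855.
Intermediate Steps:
m(u) = 1/16
n(R) = 9*R² (n(R) = R*(3*(2*R + R)) = R*(3*(3*R)) = R*(9*R) = 9*R²)
45855 - n(m(3)) = 45855 - 9*(1/16)² = 45855 - 9/256 = 11738871/256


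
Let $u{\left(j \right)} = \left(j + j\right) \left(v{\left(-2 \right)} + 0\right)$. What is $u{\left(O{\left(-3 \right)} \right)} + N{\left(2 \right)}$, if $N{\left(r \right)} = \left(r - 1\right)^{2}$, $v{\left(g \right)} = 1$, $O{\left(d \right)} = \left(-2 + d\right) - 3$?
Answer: $-15$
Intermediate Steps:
$O{\left(d \right)} = -5 + d$
$N{\left(r \right)} = \left(-1 + r\right)^{2}$
$u{\left(j \right)} = 2 j$ ($u{\left(j \right)} = \left(j + j\right) \left(1 + 0\right) = 2 j 1 = 2 j$)
$u{\left(O{\left(-3 \right)} \right)} + N{\left(2 \right)} = 2 \left(-5 - 3\right) + \left(-1 + 2\right)^{2} = 2 \left(-8\right) + 1^{2} = -16 + 1 = -15$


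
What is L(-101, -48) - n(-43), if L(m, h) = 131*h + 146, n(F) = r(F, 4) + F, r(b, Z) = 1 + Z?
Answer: -6104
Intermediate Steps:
n(F) = 5 + F (n(F) = (1 + 4) + F = 5 + F)
L(m, h) = 146 + 131*h
L(-101, -48) - n(-43) = (146 + 131*(-48)) - (5 - 43) = (146 - 6288) - 1*(-38) = -6142 + 38 = -6104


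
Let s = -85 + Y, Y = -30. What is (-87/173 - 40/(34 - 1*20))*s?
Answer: 467935/1211 ≈ 386.40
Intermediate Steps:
s = -115 (s = -85 - 30 = -115)
(-87/173 - 40/(34 - 1*20))*s = (-87/173 - 40/(34 - 1*20))*(-115) = (-87*1/173 - 40/(34 - 20))*(-115) = (-87/173 - 40/14)*(-115) = (-87/173 - 40*1/14)*(-115) = (-87/173 - 20/7)*(-115) = -4069/1211*(-115) = 467935/1211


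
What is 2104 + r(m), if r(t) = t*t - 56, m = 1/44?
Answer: 3964929/1936 ≈ 2048.0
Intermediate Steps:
m = 1/44 ≈ 0.022727
r(t) = -56 + t**2 (r(t) = t**2 - 56 = -56 + t**2)
2104 + r(m) = 2104 + (-56 + (1/44)**2) = 2104 + (-56 + 1/1936) = 2104 - 108415/1936 = 3964929/1936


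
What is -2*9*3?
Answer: -54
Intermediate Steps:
-2*9*3 = -18*3 = -54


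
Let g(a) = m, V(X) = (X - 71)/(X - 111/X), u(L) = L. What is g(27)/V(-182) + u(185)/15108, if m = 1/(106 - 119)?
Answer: -194009887/4521809292 ≈ -0.042905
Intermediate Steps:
V(X) = (-71 + X)/(X - 111/X)
m = -1/13 (m = 1/(-13) = -1/13 ≈ -0.076923)
g(a) = -1/13
g(27)/V(-182) + u(185)/15108 = -(-(-111 + (-182)²)/(182*(-71 - 182)))/13 + 185/15108 = -1/(13*((-182*(-253)/(-111 + 33124)))) + 185*(1/15108) = -1/(13*((-182*(-253)/33013))) + 185/15108 = -1/(13*((-182*1/33013*(-253)))) + 185/15108 = -1/(13*46046/33013) + 185/15108 = -1/13*33013/46046 + 185/15108 = -33013/598598 + 185/15108 = -194009887/4521809292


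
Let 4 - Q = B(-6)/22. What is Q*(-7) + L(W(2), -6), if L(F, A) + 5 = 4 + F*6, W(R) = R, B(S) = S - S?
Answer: -17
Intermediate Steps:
B(S) = 0
L(F, A) = -1 + 6*F (L(F, A) = -5 + (4 + F*6) = -5 + (4 + 6*F) = -1 + 6*F)
Q = 4 (Q = 4 - 0/22 = 4 - 1*0 = 4 + 0 = 4)
Q*(-7) + L(W(2), -6) = 4*(-7) + (-1 + 6*2) = -28 + (-1 + 12) = -28 + 11 = -17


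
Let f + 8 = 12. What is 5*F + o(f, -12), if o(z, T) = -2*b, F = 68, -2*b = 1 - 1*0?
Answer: 341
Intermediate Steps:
f = 4 (f = -8 + 12 = 4)
b = -1/2 (b = -(1 - 1*0)/2 = -(1 + 0)/2 = -1/2*1 = -1/2 ≈ -0.50000)
o(z, T) = 1 (o(z, T) = -2*(-1/2) = 1)
5*F + o(f, -12) = 5*68 + 1 = 340 + 1 = 341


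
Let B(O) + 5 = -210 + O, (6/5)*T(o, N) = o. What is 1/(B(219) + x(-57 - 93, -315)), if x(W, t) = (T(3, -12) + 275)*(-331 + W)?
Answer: -2/266947 ≈ -7.4921e-6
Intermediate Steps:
T(o, N) = 5*o/6
B(O) = -215 + O (B(O) = -5 + (-210 + O) = -215 + O)
x(W, t) = -183705/2 + 555*W/2 (x(W, t) = ((5/6)*3 + 275)*(-331 + W) = (5/2 + 275)*(-331 + W) = 555*(-331 + W)/2 = -183705/2 + 555*W/2)
1/(B(219) + x(-57 - 93, -315)) = 1/((-215 + 219) + (-183705/2 + 555*(-57 - 93)/2)) = 1/(4 + (-183705/2 + (555/2)*(-150))) = 1/(4 + (-183705/2 - 41625)) = 1/(4 - 266955/2) = 1/(-266947/2) = -2/266947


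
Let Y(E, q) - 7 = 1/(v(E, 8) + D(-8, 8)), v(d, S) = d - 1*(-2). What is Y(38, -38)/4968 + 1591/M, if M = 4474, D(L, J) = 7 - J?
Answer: 77371327/216711612 ≈ 0.35702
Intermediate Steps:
v(d, S) = 2 + d (v(d, S) = d + 2 = 2 + d)
Y(E, q) = 7 + 1/(1 + E) (Y(E, q) = 7 + 1/((2 + E) + (7 - 1*8)) = 7 + 1/((2 + E) + (7 - 8)) = 7 + 1/((2 + E) - 1) = 7 + 1/(1 + E))
Y(38, -38)/4968 + 1591/M = ((8 + 7*38)/(1 + 38))/4968 + 1591/4474 = ((8 + 266)/39)*(1/4968) + 1591*(1/4474) = ((1/39)*274)*(1/4968) + 1591/4474 = (274/39)*(1/4968) + 1591/4474 = 137/96876 + 1591/4474 = 77371327/216711612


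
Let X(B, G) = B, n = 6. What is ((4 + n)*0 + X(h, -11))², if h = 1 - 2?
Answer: 1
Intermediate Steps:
h = -1
((4 + n)*0 + X(h, -11))² = ((4 + 6)*0 - 1)² = (10*0 - 1)² = (0 - 1)² = (-1)² = 1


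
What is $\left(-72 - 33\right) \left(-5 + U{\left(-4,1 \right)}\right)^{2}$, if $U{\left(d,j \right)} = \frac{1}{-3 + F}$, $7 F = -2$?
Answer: $- \frac{1562820}{529} \approx -2954.3$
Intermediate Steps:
$F = - \frac{2}{7}$ ($F = \frac{1}{7} \left(-2\right) = - \frac{2}{7} \approx -0.28571$)
$U{\left(d,j \right)} = - \frac{7}{23}$ ($U{\left(d,j \right)} = \frac{1}{-3 - \frac{2}{7}} = \frac{1}{- \frac{23}{7}} = - \frac{7}{23}$)
$\left(-72 - 33\right) \left(-5 + U{\left(-4,1 \right)}\right)^{2} = \left(-72 - 33\right) \left(-5 - \frac{7}{23}\right)^{2} = - 105 \left(- \frac{122}{23}\right)^{2} = \left(-105\right) \frac{14884}{529} = - \frac{1562820}{529}$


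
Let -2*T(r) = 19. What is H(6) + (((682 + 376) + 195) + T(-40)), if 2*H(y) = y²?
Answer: 2523/2 ≈ 1261.5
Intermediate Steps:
T(r) = -19/2 (T(r) = -½*19 = -19/2)
H(y) = y²/2
H(6) + (((682 + 376) + 195) + T(-40)) = (½)*6² + (((682 + 376) + 195) - 19/2) = (½)*36 + ((1058 + 195) - 19/2) = 18 + (1253 - 19/2) = 18 + 2487/2 = 2523/2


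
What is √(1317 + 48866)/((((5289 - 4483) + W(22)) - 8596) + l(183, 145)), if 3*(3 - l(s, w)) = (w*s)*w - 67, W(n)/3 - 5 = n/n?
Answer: -3*√50183/3870815 ≈ -0.00017362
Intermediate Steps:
W(n) = 18 (W(n) = 15 + 3*(n/n) = 15 + 3*1 = 15 + 3 = 18)
l(s, w) = 76/3 - s*w²/3 (l(s, w) = 3 - ((w*s)*w - 67)/3 = 3 - ((s*w)*w - 67)/3 = 3 - (s*w² - 67)/3 = 3 - (-67 + s*w²)/3 = 3 + (67/3 - s*w²/3) = 76/3 - s*w²/3)
√(1317 + 48866)/((((5289 - 4483) + W(22)) - 8596) + l(183, 145)) = √(1317 + 48866)/((((5289 - 4483) + 18) - 8596) + (76/3 - ⅓*183*145²)) = √50183/(((806 + 18) - 8596) + (76/3 - ⅓*183*21025)) = √50183/((824 - 8596) + (76/3 - 1282525)) = √50183/(-7772 - 3847499/3) = √50183/(-3870815/3) = √50183*(-3/3870815) = -3*√50183/3870815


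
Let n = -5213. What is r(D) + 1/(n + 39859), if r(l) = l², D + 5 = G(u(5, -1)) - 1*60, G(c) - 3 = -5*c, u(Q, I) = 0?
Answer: 133179225/34646 ≈ 3844.0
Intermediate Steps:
G(c) = 3 - 5*c
D = -62 (D = -5 + ((3 - 5*0) - 1*60) = -5 + ((3 + 0) - 60) = -5 + (3 - 60) = -5 - 57 = -62)
r(D) + 1/(n + 39859) = (-62)² + 1/(-5213 + 39859) = 3844 + 1/34646 = 133179225/34646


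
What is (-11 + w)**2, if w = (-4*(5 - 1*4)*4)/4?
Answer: 225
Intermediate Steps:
w = -4 (w = (-4*(5 - 4)*4)*(1/4) = (-4*1*4)*(1/4) = -4*4*(1/4) = -16*1/4 = -4)
(-11 + w)**2 = (-11 - 4)**2 = (-15)**2 = 225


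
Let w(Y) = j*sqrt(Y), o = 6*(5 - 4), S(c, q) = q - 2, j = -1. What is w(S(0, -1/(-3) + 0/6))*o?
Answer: -2*I*sqrt(15) ≈ -7.746*I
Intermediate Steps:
S(c, q) = -2 + q
o = 6 (o = 6*1 = 6)
w(Y) = -sqrt(Y)
w(S(0, -1/(-3) + 0/6))*o = -sqrt(-2 + (-1/(-3) + 0/6))*6 = -sqrt(-2 + (-1*(-1/3) + 0*(1/6)))*6 = -sqrt(-2 + (1/3 + 0))*6 = -sqrt(-2 + 1/3)*6 = -sqrt(-5/3)*6 = -I*sqrt(15)/3*6 = -2*I*sqrt(15)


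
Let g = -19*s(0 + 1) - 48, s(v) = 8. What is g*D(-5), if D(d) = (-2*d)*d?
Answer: 10000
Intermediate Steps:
g = -200 (g = -19*8 - 48 = -152 - 48 = -200)
D(d) = -2*d²
g*D(-5) = -(-400)*(-5)² = -(-400)*25 = -200*(-50) = 10000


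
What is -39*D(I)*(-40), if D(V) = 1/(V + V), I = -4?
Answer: -195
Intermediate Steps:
D(V) = 1/(2*V)
-39*D(I)*(-40) = -39/(2*(-4))*(-40) = -39*(-1)/(2*4)*(-40) = -39*(-⅛)*(-40) = (39/8)*(-40) = -195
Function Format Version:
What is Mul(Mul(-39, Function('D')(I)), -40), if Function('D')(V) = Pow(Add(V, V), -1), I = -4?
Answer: -195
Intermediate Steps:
Function('D')(V) = Mul(Rational(1, 2), Pow(V, -1)) (Function('D')(V) = Pow(Mul(2, V), -1) = Mul(Rational(1, 2), Pow(V, -1)))
Mul(Mul(-39, Function('D')(I)), -40) = Mul(Mul(-39, Mul(Rational(1, 2), Pow(-4, -1))), -40) = Mul(Mul(-39, Mul(Rational(1, 2), Rational(-1, 4))), -40) = Mul(Mul(-39, Rational(-1, 8)), -40) = Mul(Rational(39, 8), -40) = -195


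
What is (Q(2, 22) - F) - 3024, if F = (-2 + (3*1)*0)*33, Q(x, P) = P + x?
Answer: -2934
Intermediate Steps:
F = -66 (F = (-2 + 3*0)*33 = (-2 + 0)*33 = -2*33 = -66)
(Q(2, 22) - F) - 3024 = ((22 + 2) - 1*(-66)) - 3024 = (24 + 66) - 3024 = 90 - 3024 = -2934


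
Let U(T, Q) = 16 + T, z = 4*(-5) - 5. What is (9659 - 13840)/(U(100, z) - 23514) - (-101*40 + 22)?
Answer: 94017345/23398 ≈ 4018.2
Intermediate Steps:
z = -25 (z = -20 - 5 = -25)
(9659 - 13840)/(U(100, z) - 23514) - (-101*40 + 22) = (9659 - 13840)/((16 + 100) - 23514) - (-101*40 + 22) = -4181/(116 - 23514) - (-4040 + 22) = -4181/(-23398) - 1*(-4018) = -4181*(-1/23398) + 4018 = 4181/23398 + 4018 = 94017345/23398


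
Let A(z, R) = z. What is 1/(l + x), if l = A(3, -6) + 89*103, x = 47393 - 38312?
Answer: 1/18251 ≈ 5.4792e-5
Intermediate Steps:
x = 9081
l = 9170 (l = 3 + 89*103 = 3 + 9167 = 9170)
1/(l + x) = 1/(9170 + 9081) = 1/18251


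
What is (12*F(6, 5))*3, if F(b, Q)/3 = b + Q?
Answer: 1188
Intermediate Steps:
F(b, Q) = 3*Q + 3*b (F(b, Q) = 3*(b + Q) = 3*(Q + b) = 3*Q + 3*b)
(12*F(6, 5))*3 = (12*(3*5 + 3*6))*3 = (12*(15 + 18))*3 = (12*33)*3 = 396*3 = 1188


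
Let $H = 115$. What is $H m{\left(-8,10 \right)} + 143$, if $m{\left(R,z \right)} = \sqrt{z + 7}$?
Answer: $143 + 115 \sqrt{17} \approx 617.16$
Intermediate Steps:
$m{\left(R,z \right)} = \sqrt{7 + z}$
$H m{\left(-8,10 \right)} + 143 = 115 \sqrt{7 + 10} + 143 = 115 \sqrt{17} + 143 = 143 + 115 \sqrt{17}$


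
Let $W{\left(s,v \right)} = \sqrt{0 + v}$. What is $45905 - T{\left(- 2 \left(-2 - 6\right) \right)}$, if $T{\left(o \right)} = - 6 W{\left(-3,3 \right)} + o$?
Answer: $45889 + 6 \sqrt{3} \approx 45899.0$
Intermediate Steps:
$W{\left(s,v \right)} = \sqrt{v}$
$T{\left(o \right)} = o - 6 \sqrt{3}$ ($T{\left(o \right)} = - 6 \sqrt{3} + o = o - 6 \sqrt{3}$)
$45905 - T{\left(- 2 \left(-2 - 6\right) \right)} = 45905 - \left(- 2 \left(-2 - 6\right) - 6 \sqrt{3}\right) = 45905 - \left(\left(-2\right) \left(-8\right) - 6 \sqrt{3}\right) = 45905 - \left(16 - 6 \sqrt{3}\right) = 45889 + 6 \sqrt{3}$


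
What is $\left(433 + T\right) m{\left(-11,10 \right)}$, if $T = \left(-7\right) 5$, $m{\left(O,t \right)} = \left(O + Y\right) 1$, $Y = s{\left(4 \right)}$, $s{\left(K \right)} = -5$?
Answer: $-6368$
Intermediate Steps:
$Y = -5$
$m{\left(O,t \right)} = -5 + O$ ($m{\left(O,t \right)} = \left(O - 5\right) 1 = \left(-5 + O\right) 1 = -5 + O$)
$T = -35$
$\left(433 + T\right) m{\left(-11,10 \right)} = \left(433 - 35\right) \left(-5 - 11\right) = 398 \left(-16\right) = -6368$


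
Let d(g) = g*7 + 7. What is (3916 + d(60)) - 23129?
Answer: -18786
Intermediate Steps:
d(g) = 7 + 7*g (d(g) = 7*g + 7 = 7 + 7*g)
(3916 + d(60)) - 23129 = (3916 + (7 + 7*60)) - 23129 = (3916 + (7 + 420)) - 23129 = (3916 + 427) - 23129 = 4343 - 23129 = -18786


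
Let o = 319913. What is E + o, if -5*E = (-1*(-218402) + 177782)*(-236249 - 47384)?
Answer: 112372456037/5 ≈ 2.2474e+10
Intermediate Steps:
E = 112370856472/5 (E = -(-1*(-218402) + 177782)*(-236249 - 47384)/5 = -(218402 + 177782)*(-283633)/5 = -396184*(-283633)/5 = -1/5*(-112370856472) = 112370856472/5 ≈ 2.2474e+10)
E + o = 112370856472/5 + 319913 = 112372456037/5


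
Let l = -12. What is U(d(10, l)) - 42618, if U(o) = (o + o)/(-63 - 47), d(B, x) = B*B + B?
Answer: -42620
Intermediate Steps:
d(B, x) = B + B² (d(B, x) = B² + B = B + B²)
U(o) = -o/55 (U(o) = (2*o)/(-110) = (2*o)*(-1/110) = -o/55)
U(d(10, l)) - 42618 = -2*(1 + 10)/11 - 42618 = -2*11/11 - 42618 = -1/55*110 - 42618 = -2 - 42618 = -42620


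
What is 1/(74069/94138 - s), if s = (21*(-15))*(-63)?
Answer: -94138/1868094541 ≈ -5.0393e-5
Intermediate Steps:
s = 19845 (s = -315*(-63) = 19845)
1/(74069/94138 - s) = 1/(74069/94138 - 1*19845) = 1/(74069*(1/94138) - 19845) = 1/(74069/94138 - 19845) = 1/(-1868094541/94138) = -94138/1868094541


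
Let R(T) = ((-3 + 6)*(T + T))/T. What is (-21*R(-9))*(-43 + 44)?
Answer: -126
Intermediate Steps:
R(T) = 6 (R(T) = (3*(2*T))/T = (6*T)/T = 6)
(-21*R(-9))*(-43 + 44) = (-21*6)*(-43 + 44) = -126*1 = -126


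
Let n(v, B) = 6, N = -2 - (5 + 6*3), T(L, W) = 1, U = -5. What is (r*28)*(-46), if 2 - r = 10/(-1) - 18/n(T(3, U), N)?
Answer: -19320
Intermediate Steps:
N = -25 (N = -2 - (5 + 18) = -2 - 1*23 = -2 - 23 = -25)
r = 15 (r = 2 - (10/(-1) - 18/6) = 2 - (10*(-1) - 18*⅙) = 2 - (-10 - 3) = 2 - 1*(-13) = 2 + 13 = 15)
(r*28)*(-46) = (15*28)*(-46) = 420*(-46) = -19320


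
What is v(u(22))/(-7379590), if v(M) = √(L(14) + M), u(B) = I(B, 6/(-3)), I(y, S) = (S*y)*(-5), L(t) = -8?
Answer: -√53/3689795 ≈ -1.9730e-6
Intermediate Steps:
I(y, S) = -5*S*y
u(B) = 10*B (u(B) = -5*6/(-3)*B = -5*6*(-⅓)*B = -5*(-2)*B = 10*B)
v(M) = √(-8 + M)
v(u(22))/(-7379590) = √(-8 + 10*22)/(-7379590) = √(-8 + 220)*(-1/7379590) = √212*(-1/7379590) = (2*√53)*(-1/7379590) = -√53/3689795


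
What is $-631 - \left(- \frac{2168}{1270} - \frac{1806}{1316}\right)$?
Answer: $- \frac{37480579}{59690} \approx -627.92$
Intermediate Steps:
$-631 - \left(- \frac{2168}{1270} - \frac{1806}{1316}\right) = -631 - \left(\left(-2168\right) \frac{1}{1270} - \frac{129}{94}\right) = -631 - \left(- \frac{1084}{635} - \frac{129}{94}\right) = -631 - - \frac{183811}{59690} = -631 + \frac{183811}{59690} = - \frac{37480579}{59690}$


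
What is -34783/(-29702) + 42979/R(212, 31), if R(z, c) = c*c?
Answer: 1309988721/28543622 ≈ 45.894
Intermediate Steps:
R(z, c) = c²
-34783/(-29702) + 42979/R(212, 31) = -34783/(-29702) + 42979/(31²) = -34783*(-1/29702) + 42979/961 = 34783/29702 + 42979*(1/961) = 34783/29702 + 42979/961 = 1309988721/28543622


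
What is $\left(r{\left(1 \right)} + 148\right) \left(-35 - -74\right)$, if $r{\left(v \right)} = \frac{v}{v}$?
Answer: $5811$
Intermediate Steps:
$r{\left(v \right)} = 1$
$\left(r{\left(1 \right)} + 148\right) \left(-35 - -74\right) = \left(1 + 148\right) \left(-35 - -74\right) = 149 \left(-35 + 74\right) = 149 \cdot 39 = 5811$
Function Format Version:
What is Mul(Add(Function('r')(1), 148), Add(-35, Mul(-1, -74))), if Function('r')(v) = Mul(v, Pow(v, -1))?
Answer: 5811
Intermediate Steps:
Function('r')(v) = 1
Mul(Add(Function('r')(1), 148), Add(-35, Mul(-1, -74))) = Mul(Add(1, 148), Add(-35, Mul(-1, -74))) = Mul(149, Add(-35, 74)) = Mul(149, 39) = 5811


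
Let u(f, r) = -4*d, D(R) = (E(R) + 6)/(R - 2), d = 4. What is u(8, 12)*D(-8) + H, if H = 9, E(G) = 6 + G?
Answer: 77/5 ≈ 15.400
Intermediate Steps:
D(R) = (12 + R)/(-2 + R) (D(R) = ((6 + R) + 6)/(R - 2) = (12 + R)/(-2 + R))
u(f, r) = -16 (u(f, r) = -4*4 = -16)
u(8, 12)*D(-8) + H = -16*(12 - 8)/(-2 - 8) + 9 = -16*4/(-10) + 9 = -(-8)*4/5 + 9 = -16*(-2/5) + 9 = 32/5 + 9 = 77/5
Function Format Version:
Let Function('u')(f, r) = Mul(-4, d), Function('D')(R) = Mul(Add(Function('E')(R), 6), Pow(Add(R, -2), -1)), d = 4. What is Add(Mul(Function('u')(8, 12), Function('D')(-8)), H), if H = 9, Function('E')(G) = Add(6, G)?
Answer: Rational(77, 5) ≈ 15.400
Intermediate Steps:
Function('D')(R) = Mul(Pow(Add(-2, R), -1), Add(12, R)) (Function('D')(R) = Mul(Add(Add(6, R), 6), Pow(Add(R, -2), -1)) = Mul(Add(12, R), Pow(Add(-2, R), -1)) = Mul(Pow(Add(-2, R), -1), Add(12, R)))
Function('u')(f, r) = -16 (Function('u')(f, r) = Mul(-4, 4) = -16)
Add(Mul(Function('u')(8, 12), Function('D')(-8)), H) = Add(Mul(-16, Mul(Pow(Add(-2, -8), -1), Add(12, -8))), 9) = Add(Mul(-16, Mul(Pow(-10, -1), 4)), 9) = Add(Mul(-16, Mul(Rational(-1, 10), 4)), 9) = Add(Mul(-16, Rational(-2, 5)), 9) = Add(Rational(32, 5), 9) = Rational(77, 5)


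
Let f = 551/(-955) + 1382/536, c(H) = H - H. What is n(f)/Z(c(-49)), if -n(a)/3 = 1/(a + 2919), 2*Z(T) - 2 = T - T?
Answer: -767820/747601097 ≈ -0.0010270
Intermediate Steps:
c(H) = 0
Z(T) = 1 (Z(T) = 1 + (T - T)/2 = 1 + (½)*0 = 1 + 0 = 1)
f = 512237/255940 (f = 551*(-1/955) + 1382*(1/536) = -551/955 + 691/268 = 512237/255940 ≈ 2.0014)
n(a) = -3/(2919 + a) (n(a) = -3/(a + 2919) = -3/(2919 + a))
n(f)/Z(c(-49)) = -3/(2919 + 512237/255940)/1 = -3/747601097/255940*1 = -3*255940/747601097*1 = -767820/747601097*1 = -767820/747601097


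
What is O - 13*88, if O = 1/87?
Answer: -99527/87 ≈ -1144.0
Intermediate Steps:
O = 1/87 ≈ 0.011494
O - 13*88 = 1/87 - 13*88 = 1/87 - 1144 = -99527/87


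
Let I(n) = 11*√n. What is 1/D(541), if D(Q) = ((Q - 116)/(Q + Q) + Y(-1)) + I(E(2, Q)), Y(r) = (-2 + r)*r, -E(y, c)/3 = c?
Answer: 3972022/229923767533 - 12877964*I*√1623/229923767533 ≈ 1.7275e-5 - 0.0022564*I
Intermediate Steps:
E(y, c) = -3*c
Y(r) = r*(-2 + r)
D(Q) = 3 + (-116 + Q)/(2*Q) + 11*√3*√(-Q) (D(Q) = ((Q - 116)/(Q + Q) - (-2 - 1)) + 11*√(-3*Q) = ((-116 + Q)/((2*Q)) - 1*(-3)) + 11*(√3*√(-Q)) = ((-116 + Q)*(1/(2*Q)) + 3) + 11*√3*√(-Q) = ((-116 + Q)/(2*Q) + 3) + 11*√3*√(-Q) = (3 + (-116 + Q)/(2*Q)) + 11*√3*√(-Q) = 3 + (-116 + Q)/(2*Q) + 11*√3*√(-Q))
1/D(541) = 1/(7/2 - 58/541 + 11*√3*√(-1*541)) = 1/(7/2 - 58*1/541 + 11*√3*√(-541)) = 1/(7/2 - 58/541 + 11*√3*(I*√541)) = 1/(7/2 - 58/541 + 11*I*√1623) = 1/(3671/1082 + 11*I*√1623)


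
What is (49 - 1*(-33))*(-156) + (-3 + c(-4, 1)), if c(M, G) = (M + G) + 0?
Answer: -12798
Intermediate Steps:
c(M, G) = G + M (c(M, G) = (G + M) + 0 = G + M)
(49 - 1*(-33))*(-156) + (-3 + c(-4, 1)) = (49 - 1*(-33))*(-156) + (-3 + (1 - 4)) = (49 + 33)*(-156) + (-3 - 3) = 82*(-156) - 6 = -12792 - 6 = -12798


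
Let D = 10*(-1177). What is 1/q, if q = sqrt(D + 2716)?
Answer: -I*sqrt(1006)/3018 ≈ -0.010509*I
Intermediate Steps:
D = -11770
q = 3*I*sqrt(1006) (q = sqrt(-11770 + 2716) = sqrt(-9054) = 3*I*sqrt(1006) ≈ 95.152*I)
1/q = 1/(3*I*sqrt(1006)) = -I*sqrt(1006)/3018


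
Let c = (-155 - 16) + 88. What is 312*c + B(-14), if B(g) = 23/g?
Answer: -362567/14 ≈ -25898.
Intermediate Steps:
c = -83 (c = -171 + 88 = -83)
312*c + B(-14) = 312*(-83) + 23/(-14) = -25896 + 23*(-1/14) = -25896 - 23/14 = -362567/14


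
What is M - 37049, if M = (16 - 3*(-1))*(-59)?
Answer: -38170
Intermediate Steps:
M = -1121 (M = (16 + 3)*(-59) = 19*(-59) = -1121)
M - 37049 = -1121 - 37049 = -38170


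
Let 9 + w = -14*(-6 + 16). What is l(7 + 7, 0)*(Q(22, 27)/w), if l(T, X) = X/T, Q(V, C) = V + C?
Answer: 0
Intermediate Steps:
Q(V, C) = C + V
w = -149 (w = -9 - 14*(-6 + 16) = -9 - 14*10 = -9 - 140 = -149)
l(7 + 7, 0)*(Q(22, 27)/w) = (0/(7 + 7))*((27 + 22)/(-149)) = (0/14)*(49*(-1/149)) = (0*(1/14))*(-49/149) = 0*(-49/149) = 0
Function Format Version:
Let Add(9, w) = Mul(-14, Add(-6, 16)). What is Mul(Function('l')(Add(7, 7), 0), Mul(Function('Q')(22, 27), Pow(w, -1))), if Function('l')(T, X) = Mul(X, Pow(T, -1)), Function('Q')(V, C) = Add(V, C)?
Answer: 0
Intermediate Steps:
Function('Q')(V, C) = Add(C, V)
w = -149 (w = Add(-9, Mul(-14, Add(-6, 16))) = Add(-9, Mul(-14, 10)) = Add(-9, -140) = -149)
Mul(Function('l')(Add(7, 7), 0), Mul(Function('Q')(22, 27), Pow(w, -1))) = Mul(Mul(0, Pow(Add(7, 7), -1)), Mul(Add(27, 22), Pow(-149, -1))) = Mul(Mul(0, Pow(14, -1)), Mul(49, Rational(-1, 149))) = Mul(Mul(0, Rational(1, 14)), Rational(-49, 149)) = Mul(0, Rational(-49, 149)) = 0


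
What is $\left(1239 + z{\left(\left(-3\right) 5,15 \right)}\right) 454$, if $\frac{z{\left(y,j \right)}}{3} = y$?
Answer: $542076$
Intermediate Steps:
$z{\left(y,j \right)} = 3 y$
$\left(1239 + z{\left(\left(-3\right) 5,15 \right)}\right) 454 = \left(1239 + 3 \left(\left(-3\right) 5\right)\right) 454 = \left(1239 + 3 \left(-15\right)\right) 454 = \left(1239 - 45\right) 454 = 1194 \cdot 454 = 542076$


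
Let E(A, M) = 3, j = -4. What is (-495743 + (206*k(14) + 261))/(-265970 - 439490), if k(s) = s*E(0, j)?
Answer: 48683/70546 ≈ 0.69009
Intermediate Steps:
k(s) = 3*s (k(s) = s*3 = 3*s)
(-495743 + (206*k(14) + 261))/(-265970 - 439490) = (-495743 + (206*(3*14) + 261))/(-265970 - 439490) = (-495743 + (206*42 + 261))/(-705460) = (-495743 + (8652 + 261))*(-1/705460) = (-495743 + 8913)*(-1/705460) = -486830*(-1/705460) = 48683/70546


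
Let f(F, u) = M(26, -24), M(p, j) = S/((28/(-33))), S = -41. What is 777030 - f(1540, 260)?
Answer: 21755487/28 ≈ 7.7698e+5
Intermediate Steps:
M(p, j) = 1353/28 (M(p, j) = -41/(28/(-33)) = -41/(28*(-1/33)) = -41/(-28/33) = -41*(-33/28) = 1353/28)
f(F, u) = 1353/28
777030 - f(1540, 260) = 777030 - 1*1353/28 = 777030 - 1353/28 = 21755487/28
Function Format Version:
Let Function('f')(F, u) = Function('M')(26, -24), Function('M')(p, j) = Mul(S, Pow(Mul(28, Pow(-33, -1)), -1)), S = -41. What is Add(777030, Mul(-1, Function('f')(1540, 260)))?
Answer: Rational(21755487, 28) ≈ 7.7698e+5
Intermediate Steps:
Function('M')(p, j) = Rational(1353, 28) (Function('M')(p, j) = Mul(-41, Pow(Mul(28, Pow(-33, -1)), -1)) = Mul(-41, Pow(Mul(28, Rational(-1, 33)), -1)) = Mul(-41, Pow(Rational(-28, 33), -1)) = Mul(-41, Rational(-33, 28)) = Rational(1353, 28))
Function('f')(F, u) = Rational(1353, 28)
Add(777030, Mul(-1, Function('f')(1540, 260))) = Add(777030, Mul(-1, Rational(1353, 28))) = Add(777030, Rational(-1353, 28)) = Rational(21755487, 28)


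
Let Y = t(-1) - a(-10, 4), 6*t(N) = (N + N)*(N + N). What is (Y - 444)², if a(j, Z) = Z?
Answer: 1800964/9 ≈ 2.0011e+5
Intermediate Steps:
t(N) = 2*N²/3 (t(N) = ((N + N)*(N + N))/6 = ((2*N)*(2*N))/6 = (4*N²)/6 = 2*N²/3)
Y = -10/3 (Y = (⅔)*(-1)² - 1*4 = (⅔)*1 - 4 = ⅔ - 4 = -10/3 ≈ -3.3333)
(Y - 444)² = (-10/3 - 444)² = (-1342/3)² = 1800964/9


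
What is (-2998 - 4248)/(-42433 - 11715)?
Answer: 3623/27074 ≈ 0.13382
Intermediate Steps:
(-2998 - 4248)/(-42433 - 11715) = -7246/(-54148) = -7246*(-1/54148) = 3623/27074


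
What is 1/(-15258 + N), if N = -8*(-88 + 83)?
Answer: -1/15218 ≈ -6.5712e-5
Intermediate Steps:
N = 40 (N = -8*(-5) = 40)
1/(-15258 + N) = 1/(-15258 + 40) = 1/(-15218) = -1/15218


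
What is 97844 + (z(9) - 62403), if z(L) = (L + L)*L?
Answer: 35603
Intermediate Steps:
z(L) = 2*L² (z(L) = (2*L)*L = 2*L²)
97844 + (z(9) - 62403) = 97844 + (2*9² - 62403) = 97844 + (2*81 - 62403) = 97844 + (162 - 62403) = 97844 - 62241 = 35603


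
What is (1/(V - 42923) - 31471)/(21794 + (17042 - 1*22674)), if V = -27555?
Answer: -2218013139/1139065436 ≈ -1.9472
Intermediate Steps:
(1/(V - 42923) - 31471)/(21794 + (17042 - 1*22674)) = (1/(-27555 - 42923) - 31471)/(21794 + (17042 - 1*22674)) = (1/(-70478) - 31471)/(21794 + (17042 - 22674)) = (-1/70478 - 31471)/(21794 - 5632) = -2218013139/70478/16162 = -2218013139/70478*1/16162 = -2218013139/1139065436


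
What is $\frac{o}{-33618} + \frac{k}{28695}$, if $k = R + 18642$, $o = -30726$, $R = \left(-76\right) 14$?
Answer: $\frac{245436629}{160778085} \approx 1.5266$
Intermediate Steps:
$R = -1064$
$k = 17578$ ($k = -1064 + 18642 = 17578$)
$\frac{o}{-33618} + \frac{k}{28695} = - \frac{30726}{-33618} + \frac{17578}{28695} = \left(-30726\right) \left(- \frac{1}{33618}\right) + 17578 \cdot \frac{1}{28695} = \frac{5121}{5603} + \frac{17578}{28695} = \frac{245436629}{160778085}$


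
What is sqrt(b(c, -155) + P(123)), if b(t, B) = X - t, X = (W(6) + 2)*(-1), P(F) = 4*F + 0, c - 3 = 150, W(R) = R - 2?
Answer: 3*sqrt(37) ≈ 18.248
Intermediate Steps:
W(R) = -2 + R
c = 153 (c = 3 + 150 = 153)
P(F) = 4*F
X = -6 (X = ((-2 + 6) + 2)*(-1) = (4 + 2)*(-1) = 6*(-1) = -6)
b(t, B) = -6 - t
sqrt(b(c, -155) + P(123)) = sqrt((-6 - 1*153) + 4*123) = sqrt((-6 - 153) + 492) = sqrt(-159 + 492) = sqrt(333) = 3*sqrt(37)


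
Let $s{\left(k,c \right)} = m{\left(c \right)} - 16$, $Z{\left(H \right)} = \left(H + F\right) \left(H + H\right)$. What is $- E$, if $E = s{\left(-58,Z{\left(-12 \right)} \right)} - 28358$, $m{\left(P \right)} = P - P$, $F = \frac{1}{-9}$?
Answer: $28374$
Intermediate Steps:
$F = - \frac{1}{9} \approx -0.11111$
$Z{\left(H \right)} = 2 H \left(- \frac{1}{9} + H\right)$ ($Z{\left(H \right)} = \left(H - \frac{1}{9}\right) \left(H + H\right) = \left(- \frac{1}{9} + H\right) 2 H = 2 H \left(- \frac{1}{9} + H\right)$)
$m{\left(P \right)} = 0$
$s{\left(k,c \right)} = -16$ ($s{\left(k,c \right)} = 0 - 16 = -16$)
$E = -28374$ ($E = -16 - 28358 = -28374$)
$- E = \left(-1\right) \left(-28374\right) = 28374$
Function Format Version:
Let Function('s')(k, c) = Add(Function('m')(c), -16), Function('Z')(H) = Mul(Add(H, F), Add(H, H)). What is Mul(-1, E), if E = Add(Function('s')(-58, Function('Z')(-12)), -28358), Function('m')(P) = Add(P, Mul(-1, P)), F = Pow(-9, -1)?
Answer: 28374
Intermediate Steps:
F = Rational(-1, 9) ≈ -0.11111
Function('Z')(H) = Mul(2, H, Add(Rational(-1, 9), H)) (Function('Z')(H) = Mul(Add(H, Rational(-1, 9)), Add(H, H)) = Mul(Add(Rational(-1, 9), H), Mul(2, H)) = Mul(2, H, Add(Rational(-1, 9), H)))
Function('m')(P) = 0
Function('s')(k, c) = -16 (Function('s')(k, c) = Add(0, -16) = -16)
E = -28374 (E = Add(-16, -28358) = -28374)
Mul(-1, E) = Mul(-1, -28374) = 28374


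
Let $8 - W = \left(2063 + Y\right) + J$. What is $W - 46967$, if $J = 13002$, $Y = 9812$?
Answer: $-71836$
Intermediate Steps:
$W = -24869$ ($W = 8 - \left(\left(2063 + 9812\right) + 13002\right) = 8 - \left(11875 + 13002\right) = 8 - 24877 = -24869$)
$W - 46967 = -24869 - 46967 = -71836$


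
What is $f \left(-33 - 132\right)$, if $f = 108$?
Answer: $-17820$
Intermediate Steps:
$f \left(-33 - 132\right) = 108 \left(-33 - 132\right) = 108 \left(-165\right) = -17820$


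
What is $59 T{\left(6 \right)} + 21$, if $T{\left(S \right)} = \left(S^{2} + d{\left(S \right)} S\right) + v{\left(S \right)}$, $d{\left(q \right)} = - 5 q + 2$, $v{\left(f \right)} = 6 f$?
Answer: $-5643$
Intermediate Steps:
$d{\left(q \right)} = 2 - 5 q$
$T{\left(S \right)} = S^{2} + 6 S + S \left(2 - 5 S\right)$ ($T{\left(S \right)} = \left(S^{2} + \left(2 - 5 S\right) S\right) + 6 S = \left(S^{2} + S \left(2 - 5 S\right)\right) + 6 S = S^{2} + 6 S + S \left(2 - 5 S\right)$)
$59 T{\left(6 \right)} + 21 = 59 \cdot 4 \cdot 6 \left(2 - 6\right) + 21 = 59 \cdot 4 \cdot 6 \left(-4\right) + 21 = 59 \left(-96\right) + 21 = -5664 + 21 = -5643$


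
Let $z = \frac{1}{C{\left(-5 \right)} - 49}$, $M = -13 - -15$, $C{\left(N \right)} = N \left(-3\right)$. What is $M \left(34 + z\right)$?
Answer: $\frac{1155}{17} \approx 67.941$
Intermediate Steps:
$C{\left(N \right)} = - 3 N$
$M = 2$ ($M = -13 + 15 = 2$)
$z = - \frac{1}{34}$ ($z = \frac{1}{\left(-3\right) \left(-5\right) - 49} = \frac{1}{15 - 49} = \frac{1}{-34} = - \frac{1}{34} \approx -0.029412$)
$M \left(34 + z\right) = 2 \left(34 - \frac{1}{34}\right) = 2 \cdot \frac{1155}{34} = \frac{1155}{17}$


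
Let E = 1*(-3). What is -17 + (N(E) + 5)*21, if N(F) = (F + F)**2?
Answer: 844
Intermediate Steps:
E = -3
N(F) = 4*F**2 (N(F) = (2*F)**2 = 4*F**2)
-17 + (N(E) + 5)*21 = -17 + (4*(-3)**2 + 5)*21 = -17 + (4*9 + 5)*21 = -17 + (36 + 5)*21 = -17 + 41*21 = -17 + 861 = 844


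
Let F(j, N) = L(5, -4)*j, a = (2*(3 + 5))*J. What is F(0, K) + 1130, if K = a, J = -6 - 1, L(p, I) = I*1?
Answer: 1130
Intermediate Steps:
L(p, I) = I
J = -7
a = -112 (a = (2*(3 + 5))*(-7) = (2*8)*(-7) = 16*(-7) = -112)
K = -112
F(j, N) = -4*j
F(0, K) + 1130 = -4*0 + 1130 = 0 + 1130 = 1130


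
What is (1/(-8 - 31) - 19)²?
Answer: 550564/1521 ≈ 361.98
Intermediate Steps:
(1/(-8 - 31) - 19)² = (1/(-39) - 19)² = (-1/39 - 19)² = (-742/39)² = 550564/1521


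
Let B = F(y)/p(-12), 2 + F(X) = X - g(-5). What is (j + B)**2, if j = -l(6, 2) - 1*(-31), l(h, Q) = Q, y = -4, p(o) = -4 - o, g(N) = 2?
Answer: 784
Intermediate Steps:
F(X) = -4 + X (F(X) = -2 + (X - 1*2) = -2 + (X - 2) = -2 + (-2 + X) = -4 + X)
j = 29 (j = -1*2 - 1*(-31) = -2 + 31 = 29)
B = -1 (B = (-4 - 4)/(-4 - 1*(-12)) = -8/(-4 + 12) = -8/8 = -8*1/8 = -1)
(j + B)**2 = (29 - 1)**2 = 28**2 = 784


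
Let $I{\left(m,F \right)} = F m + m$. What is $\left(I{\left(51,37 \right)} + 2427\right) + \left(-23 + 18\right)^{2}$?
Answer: $4390$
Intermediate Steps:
$I{\left(m,F \right)} = m + F m$
$\left(I{\left(51,37 \right)} + 2427\right) + \left(-23 + 18\right)^{2} = \left(51 \left(1 + 37\right) + 2427\right) + \left(-23 + 18\right)^{2} = \left(51 \cdot 38 + 2427\right) + \left(-5\right)^{2} = \left(1938 + 2427\right) + 25 = 4365 + 25 = 4390$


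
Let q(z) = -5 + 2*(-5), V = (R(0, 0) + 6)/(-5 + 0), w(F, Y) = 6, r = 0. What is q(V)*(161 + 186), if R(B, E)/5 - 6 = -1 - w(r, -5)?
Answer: -5205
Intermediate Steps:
R(B, E) = -5 (R(B, E) = 30 + 5*(-1 - 1*6) = 30 + 5*(-1 - 6) = 30 + 5*(-7) = 30 - 35 = -5)
V = -⅕ (V = (-5 + 6)/(-5 + 0) = 1/(-5) = 1*(-⅕) = -⅕ ≈ -0.20000)
q(z) = -15 (q(z) = -5 - 10 = -15)
q(V)*(161 + 186) = -15*(161 + 186) = -15*347 = -5205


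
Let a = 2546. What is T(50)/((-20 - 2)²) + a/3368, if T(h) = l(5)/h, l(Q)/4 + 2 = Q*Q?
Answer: 3870191/5094100 ≈ 0.75974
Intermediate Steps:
l(Q) = -8 + 4*Q² (l(Q) = -8 + 4*(Q*Q) = -8 + 4*Q²)
T(h) = 92/h (T(h) = (-8 + 4*5²)/h = (-8 + 4*25)/h = (-8 + 100)/h = 92/h)
T(50)/((-20 - 2)²) + a/3368 = (92/50)/((-20 - 2)²) + 2546/3368 = (92*(1/50))/((-22)²) + 2546*(1/3368) = (46/25)/484 + 1273/1684 = (46/25)*(1/484) + 1273/1684 = 23/6050 + 1273/1684 = 3870191/5094100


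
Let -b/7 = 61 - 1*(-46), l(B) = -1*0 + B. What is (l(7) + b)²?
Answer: 550564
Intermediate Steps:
l(B) = B (l(B) = 0 + B = B)
b = -749 (b = -7*(61 - 1*(-46)) = -7*(61 + 46) = -7*107 = -749)
(l(7) + b)² = (7 - 749)² = (-742)² = 550564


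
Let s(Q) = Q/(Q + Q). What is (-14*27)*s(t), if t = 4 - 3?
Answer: -189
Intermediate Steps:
t = 1
s(Q) = ½ (s(Q) = Q/((2*Q)) = Q*(1/(2*Q)) = ½)
(-14*27)*s(t) = -14*27*(½) = -378*½ = -189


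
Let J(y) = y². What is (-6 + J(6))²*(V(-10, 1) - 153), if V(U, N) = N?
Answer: -136800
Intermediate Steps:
(-6 + J(6))²*(V(-10, 1) - 153) = (-6 + 6²)²*(1 - 153) = (-6 + 36)²*(-152) = 30²*(-152) = 900*(-152) = -136800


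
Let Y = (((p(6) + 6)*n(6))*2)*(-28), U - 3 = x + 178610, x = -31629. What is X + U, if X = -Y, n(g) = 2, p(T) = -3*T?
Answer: 145640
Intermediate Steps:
U = 146984 (U = 3 + (-31629 + 178610) = 3 + 146981 = 146984)
Y = 1344 (Y = (((-3*6 + 6)*2)*2)*(-28) = (((-18 + 6)*2)*2)*(-28) = (-12*2*2)*(-28) = -24*2*(-28) = -48*(-28) = 1344)
X = -1344 (X = -1*1344 = -1344)
X + U = -1344 + 146984 = 145640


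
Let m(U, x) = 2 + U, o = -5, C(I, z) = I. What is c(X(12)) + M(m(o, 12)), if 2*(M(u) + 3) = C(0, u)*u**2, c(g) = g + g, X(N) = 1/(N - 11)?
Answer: -1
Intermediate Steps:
X(N) = 1/(-11 + N)
c(g) = 2*g
M(u) = -3 (M(u) = -3 + (0*u**2)/2 = -3 + (1/2)*0 = -3 + 0 = -3)
c(X(12)) + M(m(o, 12)) = 2/(-11 + 12) - 3 = 2/1 - 3 = 2*1 - 3 = 2 - 3 = -1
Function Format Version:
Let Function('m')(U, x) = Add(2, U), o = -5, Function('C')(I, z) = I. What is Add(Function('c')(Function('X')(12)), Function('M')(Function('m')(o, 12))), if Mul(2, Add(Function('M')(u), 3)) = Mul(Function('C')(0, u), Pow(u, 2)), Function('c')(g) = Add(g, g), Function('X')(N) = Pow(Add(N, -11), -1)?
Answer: -1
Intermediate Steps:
Function('X')(N) = Pow(Add(-11, N), -1)
Function('c')(g) = Mul(2, g)
Function('M')(u) = -3 (Function('M')(u) = Add(-3, Mul(Rational(1, 2), Mul(0, Pow(u, 2)))) = Add(-3, Mul(Rational(1, 2), 0)) = Add(-3, 0) = -3)
Add(Function('c')(Function('X')(12)), Function('M')(Function('m')(o, 12))) = Add(Mul(2, Pow(Add(-11, 12), -1)), -3) = Add(Mul(2, Pow(1, -1)), -3) = Add(Mul(2, 1), -3) = Add(2, -3) = -1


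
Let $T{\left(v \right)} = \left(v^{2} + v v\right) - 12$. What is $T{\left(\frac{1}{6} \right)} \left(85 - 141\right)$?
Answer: $\frac{6020}{9} \approx 668.89$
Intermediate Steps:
$T{\left(v \right)} = -12 + 2 v^{2}$ ($T{\left(v \right)} = \left(v^{2} + v^{2}\right) - 12 = 2 v^{2} - 12 = -12 + 2 v^{2}$)
$T{\left(\frac{1}{6} \right)} \left(85 - 141\right) = \left(-12 + 2 \left(\frac{1}{6}\right)^{2}\right) \left(85 - 141\right) = \left(-12 + \frac{2}{36}\right) \left(-56\right) = \left(-12 + 2 \cdot \frac{1}{36}\right) \left(-56\right) = \left(-12 + \frac{1}{18}\right) \left(-56\right) = \left(- \frac{215}{18}\right) \left(-56\right) = \frac{6020}{9}$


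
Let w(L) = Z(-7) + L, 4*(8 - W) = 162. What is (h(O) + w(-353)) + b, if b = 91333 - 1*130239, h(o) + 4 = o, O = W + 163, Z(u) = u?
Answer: -78279/2 ≈ -39140.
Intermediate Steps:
W = -65/2 (W = 8 - ¼*162 = 8 - 81/2 = -65/2 ≈ -32.500)
w(L) = -7 + L
O = 261/2 (O = -65/2 + 163 = 261/2 ≈ 130.50)
h(o) = -4 + o
b = -38906 (b = 91333 - 130239 = -38906)
(h(O) + w(-353)) + b = ((-4 + 261/2) + (-7 - 353)) - 38906 = (253/2 - 360) - 38906 = -467/2 - 38906 = -78279/2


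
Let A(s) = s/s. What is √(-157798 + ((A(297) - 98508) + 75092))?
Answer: I*√181213 ≈ 425.69*I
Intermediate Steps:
A(s) = 1
√(-157798 + ((A(297) - 98508) + 75092)) = √(-157798 + ((1 - 98508) + 75092)) = √(-157798 + (-98507 + 75092)) = √(-157798 - 23415) = √(-181213) = I*√181213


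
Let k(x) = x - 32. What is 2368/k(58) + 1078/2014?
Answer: 1199295/13091 ≈ 91.612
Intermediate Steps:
k(x) = -32 + x
2368/k(58) + 1078/2014 = 2368/(-32 + 58) + 1078/2014 = 2368/26 + 1078*(1/2014) = 2368*(1/26) + 539/1007 = 1184/13 + 539/1007 = 1199295/13091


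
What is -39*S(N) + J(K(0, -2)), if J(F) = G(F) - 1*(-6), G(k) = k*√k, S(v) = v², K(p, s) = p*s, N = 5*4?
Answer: -15594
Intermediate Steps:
N = 20
G(k) = k^(3/2)
J(F) = 6 + F^(3/2) (J(F) = F^(3/2) - 1*(-6) = F^(3/2) + 6 = 6 + F^(3/2))
-39*S(N) + J(K(0, -2)) = -39*20² + (6 + (0*(-2))^(3/2)) = -39*400 + (6 + 0^(3/2)) = -15600 + (6 + 0) = -15600 + 6 = -15594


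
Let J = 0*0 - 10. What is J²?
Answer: 100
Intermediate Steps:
J = -10 (J = 0 - 10 = -10)
J² = (-10)² = 100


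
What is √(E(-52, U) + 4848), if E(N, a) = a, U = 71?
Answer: √4919 ≈ 70.136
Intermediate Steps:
√(E(-52, U) + 4848) = √(71 + 4848) = √4919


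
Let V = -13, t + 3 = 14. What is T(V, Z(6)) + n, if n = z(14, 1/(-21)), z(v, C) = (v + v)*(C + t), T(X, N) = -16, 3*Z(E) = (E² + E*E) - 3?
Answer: 872/3 ≈ 290.67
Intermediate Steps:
t = 11 (t = -3 + 14 = 11)
Z(E) = -1 + 2*E²/3 (Z(E) = ((E² + E*E) - 3)/3 = ((E² + E²) - 3)/3 = (2*E² - 3)/3 = (-3 + 2*E²)/3 = -1 + 2*E²/3)
z(v, C) = 2*v*(11 + C) (z(v, C) = (v + v)*(C + 11) = (2*v)*(11 + C) = 2*v*(11 + C))
n = 920/3 (n = 2*14*(11 + 1/(-21)) = 2*14*(11 - 1/21) = 2*14*(230/21) = 920/3 ≈ 306.67)
T(V, Z(6)) + n = -16 + 920/3 = 872/3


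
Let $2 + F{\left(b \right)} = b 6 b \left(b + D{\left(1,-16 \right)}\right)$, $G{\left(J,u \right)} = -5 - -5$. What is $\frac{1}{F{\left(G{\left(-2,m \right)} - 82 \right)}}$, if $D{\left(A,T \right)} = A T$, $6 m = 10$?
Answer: $- \frac{1}{3953714} \approx -2.5293 \cdot 10^{-7}$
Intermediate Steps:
$m = \frac{5}{3}$ ($m = \frac{1}{6} \cdot 10 = \frac{5}{3} \approx 1.6667$)
$G{\left(J,u \right)} = 0$ ($G{\left(J,u \right)} = -5 + 5 = 0$)
$F{\left(b \right)} = -2 + 6 b^{2} \left(-16 + b\right)$ ($F{\left(b \right)} = -2 + b 6 b \left(b + 1 \left(-16\right)\right) = -2 + 6 b b \left(b - 16\right) = -2 + 6 b^{2} \left(-16 + b\right)$)
$\frac{1}{F{\left(G{\left(-2,m \right)} - 82 \right)}} = \frac{1}{-2 - 96 \left(0 - 82\right)^{2} + 6 \left(0 - 82\right)^{3}} = \frac{1}{-2 - 96 \left(-82\right)^{2} + 6 \left(-82\right)^{3}} = \frac{1}{-2 - 645504 + 6 \left(-551368\right)} = \frac{1}{-2 - 645504 - 3308208} = \frac{1}{-3953714} = - \frac{1}{3953714}$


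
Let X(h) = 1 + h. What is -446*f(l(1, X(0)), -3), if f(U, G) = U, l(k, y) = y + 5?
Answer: -2676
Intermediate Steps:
l(k, y) = 5 + y
-446*f(l(1, X(0)), -3) = -446*(5 + (1 + 0)) = -446*(5 + 1) = -446*6 = -2676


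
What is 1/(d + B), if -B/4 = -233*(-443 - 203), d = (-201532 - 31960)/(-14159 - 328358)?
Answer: -48931/29459951676 ≈ -1.6609e-6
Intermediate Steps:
d = 33356/48931 (d = -233492/(-342517) = -233492*(-1/342517) = 33356/48931 ≈ 0.68169)
B = -602072 (B = -(-932)*(-443 - 203) = -(-932)*(-646) = -4*150518 = -602072)
1/(d + B) = 1/(33356/48931 - 602072) = 1/(-29459951676/48931) = -48931/29459951676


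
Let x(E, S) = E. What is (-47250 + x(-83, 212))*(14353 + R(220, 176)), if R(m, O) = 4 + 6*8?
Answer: -681831865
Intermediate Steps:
R(m, O) = 52 (R(m, O) = 4 + 48 = 52)
(-47250 + x(-83, 212))*(14353 + R(220, 176)) = (-47250 - 83)*(14353 + 52) = -47333*14405 = -681831865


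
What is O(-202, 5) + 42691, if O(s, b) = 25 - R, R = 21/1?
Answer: 42695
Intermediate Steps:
R = 21 (R = 21*1 = 21)
O(s, b) = 4 (O(s, b) = 25 - 1*21 = 25 - 21 = 4)
O(-202, 5) + 42691 = 4 + 42691 = 42695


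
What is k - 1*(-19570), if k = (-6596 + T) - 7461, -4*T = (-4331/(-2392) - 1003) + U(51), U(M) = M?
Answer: 55021237/9568 ≈ 5750.5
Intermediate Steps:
T = 2272853/9568 (T = -((-4331/(-2392) - 1003) + 51)/4 = -((-4331*(-1/2392) - 1003) + 51)/4 = -((4331/2392 - 1003) + 51)/4 = -(-2394845/2392 + 51)/4 = -¼*(-2272853/2392) = 2272853/9568 ≈ 237.55)
k = -132224523/9568 (k = (-6596 + 2272853/9568) - 7461 = -60837675/9568 - 7461 = -132224523/9568 ≈ -13819.)
k - 1*(-19570) = -132224523/9568 - 1*(-19570) = -132224523/9568 + 19570 = 55021237/9568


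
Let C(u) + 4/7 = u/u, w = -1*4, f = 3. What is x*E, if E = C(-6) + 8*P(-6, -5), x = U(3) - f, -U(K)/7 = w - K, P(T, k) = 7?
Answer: 18170/7 ≈ 2595.7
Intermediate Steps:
w = -4
U(K) = 28 + 7*K (U(K) = -7*(-4 - K) = 28 + 7*K)
x = 46 (x = (28 + 7*3) - 1*3 = (28 + 21) - 3 = 49 - 3 = 46)
C(u) = 3/7 (C(u) = -4/7 + u/u = -4/7 + 1 = 3/7)
E = 395/7 (E = 3/7 + 8*7 = 3/7 + 56 = 395/7 ≈ 56.429)
x*E = 46*(395/7) = 18170/7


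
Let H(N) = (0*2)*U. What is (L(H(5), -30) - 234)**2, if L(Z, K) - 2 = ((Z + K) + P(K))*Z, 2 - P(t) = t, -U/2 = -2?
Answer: 53824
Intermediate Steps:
U = 4 (U = -2*(-2) = 4)
P(t) = 2 - t
H(N) = 0 (H(N) = (0*2)*4 = 0*4 = 0)
L(Z, K) = 2 + Z*(2 + Z) (L(Z, K) = 2 + ((Z + K) + (2 - K))*Z = 2 + ((K + Z) + (2 - K))*Z = 2 + (2 + Z)*Z = 2 + Z*(2 + Z))
(L(H(5), -30) - 234)**2 = ((2 + 0**2 + 2*0) - 234)**2 = ((2 + 0 + 0) - 234)**2 = (2 - 234)**2 = (-232)**2 = 53824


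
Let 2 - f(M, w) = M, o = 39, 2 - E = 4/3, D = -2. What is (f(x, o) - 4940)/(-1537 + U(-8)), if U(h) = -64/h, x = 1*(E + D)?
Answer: 14810/4587 ≈ 3.2287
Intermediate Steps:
E = ⅔ (E = 2 - 4/3 = ⅔ ≈ 0.66667)
x = -4/3 (x = 1*(⅔ - 2) = 1*(-4/3) = -4/3 ≈ -1.3333)
f(M, w) = 2 - M
(f(x, o) - 4940)/(-1537 + U(-8)) = ((2 - 1*(-4/3)) - 4940)/(-1537 - 64/(-8)) = ((2 + 4/3) - 4940)/(-1537 - 64*(-⅛)) = (10/3 - 4940)/(-1537 + 8) = -14810/3/(-1529) = -14810/3*(-1/1529) = 14810/4587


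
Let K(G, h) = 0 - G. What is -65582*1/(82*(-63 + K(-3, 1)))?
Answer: 32791/2460 ≈ 13.330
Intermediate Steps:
K(G, h) = -G
-65582*1/(82*(-63 + K(-3, 1))) = -65582*1/(82*(-63 - 1*(-3))) = -65582*1/(82*(-63 + 3)) = -65582/((-60*82)) = -65582/(-4920) = -65582*(-1/4920) = 32791/2460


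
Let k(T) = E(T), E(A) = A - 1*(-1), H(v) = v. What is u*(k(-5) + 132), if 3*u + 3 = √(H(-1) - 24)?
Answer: -128 + 640*I/3 ≈ -128.0 + 213.33*I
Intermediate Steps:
E(A) = 1 + A (E(A) = A + 1 = 1 + A)
k(T) = 1 + T
u = -1 + 5*I/3 (u = -1 + √(-1 - 24)/3 = -1 + √(-25)/3 = -1 + (5*I)/3 = -1 + 5*I/3 ≈ -1.0 + 1.6667*I)
u*(k(-5) + 132) = (-1 + 5*I/3)*((1 - 5) + 132) = (-1 + 5*I/3)*(-4 + 132) = (-1 + 5*I/3)*128 = -128 + 640*I/3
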